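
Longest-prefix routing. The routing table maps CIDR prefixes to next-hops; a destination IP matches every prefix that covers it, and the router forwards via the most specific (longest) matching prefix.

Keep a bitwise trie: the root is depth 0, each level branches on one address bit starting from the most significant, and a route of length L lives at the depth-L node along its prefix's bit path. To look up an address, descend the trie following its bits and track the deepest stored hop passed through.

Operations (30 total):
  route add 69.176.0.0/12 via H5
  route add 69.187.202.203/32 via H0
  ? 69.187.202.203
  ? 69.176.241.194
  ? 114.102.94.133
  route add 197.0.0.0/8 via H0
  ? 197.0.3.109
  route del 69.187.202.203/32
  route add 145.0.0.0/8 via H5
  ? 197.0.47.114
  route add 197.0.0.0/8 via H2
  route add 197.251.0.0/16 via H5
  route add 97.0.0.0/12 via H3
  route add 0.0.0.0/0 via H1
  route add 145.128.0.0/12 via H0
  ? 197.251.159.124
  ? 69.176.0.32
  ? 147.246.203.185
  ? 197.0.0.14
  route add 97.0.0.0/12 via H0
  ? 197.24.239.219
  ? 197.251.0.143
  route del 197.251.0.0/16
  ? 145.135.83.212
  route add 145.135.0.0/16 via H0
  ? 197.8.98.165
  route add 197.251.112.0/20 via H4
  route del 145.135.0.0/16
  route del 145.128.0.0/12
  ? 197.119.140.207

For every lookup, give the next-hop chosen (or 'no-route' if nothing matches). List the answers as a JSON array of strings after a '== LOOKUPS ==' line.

Apply in order:
  + 69.176.0.0/12 (H5) depth=12
  + 69.187.202.203/32 (H0) depth=32
  Q 69.187.202.203: descend 01000101101110111100101011001011 ; hops seen [H5,H0] ; pick H0
  Q 69.176.241.194: descend 010001011011 ; hops seen [H5] ; pick H5
  Q 114.102.94.133: descend 01 ; hops seen [∅] ; pick no-route
  + 197.0.0.0/8 (H0) depth=8
  Q 197.0.3.109: descend 11000101 ; hops seen [H0] ; pick H0
  - 69.187.202.203/32 clear@32
  + 145.0.0.0/8 (H5) depth=8
  Q 197.0.47.114: descend 11000101 ; hops seen [H0] ; pick H0
  + 197.0.0.0/8 (H2) depth=8
  + 197.251.0.0/16 (H5) depth=16
  + 97.0.0.0/12 (H3) depth=12
  + 0.0.0.0/0 (H1) depth=0
  + 145.128.0.0/12 (H0) depth=12
  Q 197.251.159.124: descend 1100010111111011 ; hops seen [H1,H2,H5] ; pick H5
  Q 69.176.0.32: descend 010001011011 ; hops seen [H1,H5] ; pick H5
  Q 147.246.203.185: descend 100100 ; hops seen [H1] ; pick H1
  Q 197.0.0.14: descend 11000101 ; hops seen [H1,H2] ; pick H2
  + 97.0.0.0/12 (H0) depth=12
  Q 197.24.239.219: descend 11000101 ; hops seen [H1,H2] ; pick H2
  Q 197.251.0.143: descend 1100010111111011 ; hops seen [H1,H2,H5] ; pick H5
  - 197.251.0.0/16 clear@16
  Q 145.135.83.212: descend 100100011000 ; hops seen [H1,H5,H0] ; pick H0
  + 145.135.0.0/16 (H0) depth=16
  Q 197.8.98.165: descend 11000101 ; hops seen [H1,H2] ; pick H2
  + 197.251.112.0/20 (H4) depth=20
  - 145.135.0.0/16 clear@16
  - 145.128.0.0/12 clear@12
  Q 197.119.140.207: descend 11000101 ; hops seen [H1,H2] ; pick H2

== LOOKUPS ==
["H0","H5","no-route","H0","H0","H5","H5","H1","H2","H2","H5","H0","H2","H2"]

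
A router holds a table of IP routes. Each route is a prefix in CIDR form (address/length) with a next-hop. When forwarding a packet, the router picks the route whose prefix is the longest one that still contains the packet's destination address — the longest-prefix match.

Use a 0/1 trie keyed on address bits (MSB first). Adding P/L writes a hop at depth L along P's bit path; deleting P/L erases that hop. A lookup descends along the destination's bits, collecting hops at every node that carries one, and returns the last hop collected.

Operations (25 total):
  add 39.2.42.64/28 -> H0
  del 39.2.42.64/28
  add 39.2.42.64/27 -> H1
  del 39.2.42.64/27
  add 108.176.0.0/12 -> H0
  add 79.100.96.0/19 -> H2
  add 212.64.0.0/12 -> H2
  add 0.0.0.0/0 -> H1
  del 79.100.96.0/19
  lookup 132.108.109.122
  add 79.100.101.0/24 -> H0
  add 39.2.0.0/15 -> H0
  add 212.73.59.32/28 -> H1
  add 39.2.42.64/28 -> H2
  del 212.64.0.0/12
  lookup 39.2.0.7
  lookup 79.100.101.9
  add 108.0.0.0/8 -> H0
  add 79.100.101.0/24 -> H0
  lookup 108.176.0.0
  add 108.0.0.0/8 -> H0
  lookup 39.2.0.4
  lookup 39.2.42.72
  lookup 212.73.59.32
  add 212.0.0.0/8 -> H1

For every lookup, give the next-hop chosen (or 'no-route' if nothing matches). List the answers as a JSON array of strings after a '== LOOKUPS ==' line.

Process each operation:
  + 39.2.42.64/28 (H0) depth=28
  - 39.2.42.64/28 clear@28
  + 39.2.42.64/27 (H1) depth=27
  - 39.2.42.64/27 clear@27
  + 108.176.0.0/12 (H0) depth=12
  + 79.100.96.0/19 (H2) depth=19
  + 212.64.0.0/12 (H2) depth=12
  + 0.0.0.0/0 (H1) depth=0
  - 79.100.96.0/19 clear@19
  lookup 132.108.109.122: bits 1 walk d0:H1→d1:- -> H1
  + 79.100.101.0/24 (H0) depth=24
  + 39.2.0.0/15 (H0) depth=15
  + 212.73.59.32/28 (H1) depth=28
  + 39.2.42.64/28 (H2) depth=28
  - 212.64.0.0/12 clear@12
  lookup 39.2.0.7: bits 001001110000001000 walk d0:H1→d1:-→d2:-→d3:-→d4:-→d5:-→d6:-→d7:-→d8:-→d9:-→d10:-→d11:-→d12:-→d13:-→d14:-→d15:H0→d16:-→d17:-→d18:- -> H0
  lookup 79.100.101.9: bits 010011110110010001100101 walk d0:H1→d1:-→d2:-→d3:-→d4:-→d5:-→d6:-→d7:-→d8:-→d9:-→d10:-→d11:-→d12:-→d13:-→d14:-→d15:-→d16:-→d17:-→d18:-→d19:-→d20:-→d21:-→d22:-→d23:-→d24:H0 -> H0
  + 108.0.0.0/8 (H0) depth=8
  + 79.100.101.0/24 (H0) depth=24
  lookup 108.176.0.0: bits 011011001011 walk d0:H1→d1:-→d2:-→d3:-→d4:-→d5:-→d6:-→d7:-→d8:H0→d9:-→d10:-→d11:-→d12:H0 -> H0
  + 108.0.0.0/8 (H0) depth=8
  lookup 39.2.0.4: bits 001001110000001000 walk d0:H1→d1:-→d2:-→d3:-→d4:-→d5:-→d6:-→d7:-→d8:-→d9:-→d10:-→d11:-→d12:-→d13:-→d14:-→d15:H0→d16:-→d17:-→d18:- -> H0
  lookup 39.2.42.72: bits 0010011100000010001010100100 walk d0:H1→d1:-→d2:-→d3:-→d4:-→d5:-→d6:-→d7:-→d8:-→d9:-→d10:-→d11:-→d12:-→d13:-→d14:-→d15:H0→d16:-→d17:-→d18:-→d19:-→d20:-→d21:-→d22:-→d23:-→d24:-→d25:-→d26:-→d27:-→d28:H2 -> H2
  lookup 212.73.59.32: bits 1101010001001001001110110010 walk d0:H1→d1:-→d2:-→d3:-→d4:-→d5:-→d6:-→d7:-→d8:-→d9:-→d10:-→d11:-→d12:-→d13:-→d14:-→d15:-→d16:-→d17:-→d18:-→d19:-→d20:-→d21:-→d22:-→d23:-→d24:-→d25:-→d26:-→d27:-→d28:H1 -> H1
  + 212.0.0.0/8 (H1) depth=8

== LOOKUPS ==
["H1","H0","H0","H0","H0","H2","H1"]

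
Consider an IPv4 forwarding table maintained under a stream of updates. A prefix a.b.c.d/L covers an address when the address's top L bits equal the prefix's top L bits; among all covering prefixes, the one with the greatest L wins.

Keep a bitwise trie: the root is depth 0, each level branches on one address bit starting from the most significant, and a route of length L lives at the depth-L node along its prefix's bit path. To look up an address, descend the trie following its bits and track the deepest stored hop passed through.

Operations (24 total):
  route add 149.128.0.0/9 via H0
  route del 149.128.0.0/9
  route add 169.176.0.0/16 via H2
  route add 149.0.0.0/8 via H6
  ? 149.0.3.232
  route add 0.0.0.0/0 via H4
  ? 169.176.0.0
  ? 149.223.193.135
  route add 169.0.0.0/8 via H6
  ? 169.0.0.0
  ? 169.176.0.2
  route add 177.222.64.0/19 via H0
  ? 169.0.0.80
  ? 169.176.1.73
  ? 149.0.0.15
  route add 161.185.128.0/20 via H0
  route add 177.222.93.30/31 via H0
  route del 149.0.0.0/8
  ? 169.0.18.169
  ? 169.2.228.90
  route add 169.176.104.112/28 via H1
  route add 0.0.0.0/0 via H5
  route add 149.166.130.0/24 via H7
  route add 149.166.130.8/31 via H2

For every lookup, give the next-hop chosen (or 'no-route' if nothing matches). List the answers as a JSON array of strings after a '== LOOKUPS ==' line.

Apply in order:
  add 149.128.0.0/9 -> H0 at depth 9
  - 149.128.0.0/9 clear@9
  add 169.176.0.0/16 -> H2 at depth 16
  add 149.0.0.0/8 -> H6 at depth 8
  ? 149.0.3.232  path d0:-→d1:-→d2:-→d3:-→d4:-→d5:-→d6:-→d7:-→d8:H6  best=H6
  add 0.0.0.0/0 -> H4 at depth 0
  ? 169.176.0.0  path d0:H4→d1:-→d2:-→d3:-→d4:-→d5:-→d6:-→d7:-→d8:-→d9:-→d10:-→d11:-→d12:-→d13:-→d14:-→d15:-→d16:H2  best=H2
  ? 149.223.193.135  path d0:H4→d1:-→d2:-→d3:-→d4:-→d5:-→d6:-→d7:-→d8:H6→d9:-  best=H6
  add 169.0.0.0/8 -> H6 at depth 8
  ? 169.0.0.0  path d0:H4→d1:-→d2:-→d3:-→d4:-→d5:-→d6:-→d7:-→d8:H6  best=H6
  ? 169.176.0.2  path d0:H4→d1:-→d2:-→d3:-→d4:-→d5:-→d6:-→d7:-→d8:H6→d9:-→d10:-→d11:-→d12:-→d13:-→d14:-→d15:-→d16:H2  best=H2
  add 177.222.64.0/19 -> H0 at depth 19
  ? 169.0.0.80  path d0:H4→d1:-→d2:-→d3:-→d4:-→d5:-→d6:-→d7:-→d8:H6  best=H6
  ? 169.176.1.73  path d0:H4→d1:-→d2:-→d3:-→d4:-→d5:-→d6:-→d7:-→d8:H6→d9:-→d10:-→d11:-→d12:-→d13:-→d14:-→d15:-→d16:H2  best=H2
  ? 149.0.0.15  path d0:H4→d1:-→d2:-→d3:-→d4:-→d5:-→d6:-→d7:-→d8:H6  best=H6
  add 161.185.128.0/20 -> H0 at depth 20
  add 177.222.93.30/31 -> H0 at depth 31
  - 149.0.0.0/8 clear@8
  ? 169.0.18.169  path d0:H4→d1:-→d2:-→d3:-→d4:-→d5:-→d6:-→d7:-→d8:H6  best=H6
  ? 169.2.228.90  path d0:H4→d1:-→d2:-→d3:-→d4:-→d5:-→d6:-→d7:-→d8:H6  best=H6
  add 169.176.104.112/28 -> H1 at depth 28
  add 0.0.0.0/0 -> H5 at depth 0
  add 149.166.130.0/24 -> H7 at depth 24
  add 149.166.130.8/31 -> H2 at depth 31

== LOOKUPS ==
["H6","H2","H6","H6","H2","H6","H2","H6","H6","H6"]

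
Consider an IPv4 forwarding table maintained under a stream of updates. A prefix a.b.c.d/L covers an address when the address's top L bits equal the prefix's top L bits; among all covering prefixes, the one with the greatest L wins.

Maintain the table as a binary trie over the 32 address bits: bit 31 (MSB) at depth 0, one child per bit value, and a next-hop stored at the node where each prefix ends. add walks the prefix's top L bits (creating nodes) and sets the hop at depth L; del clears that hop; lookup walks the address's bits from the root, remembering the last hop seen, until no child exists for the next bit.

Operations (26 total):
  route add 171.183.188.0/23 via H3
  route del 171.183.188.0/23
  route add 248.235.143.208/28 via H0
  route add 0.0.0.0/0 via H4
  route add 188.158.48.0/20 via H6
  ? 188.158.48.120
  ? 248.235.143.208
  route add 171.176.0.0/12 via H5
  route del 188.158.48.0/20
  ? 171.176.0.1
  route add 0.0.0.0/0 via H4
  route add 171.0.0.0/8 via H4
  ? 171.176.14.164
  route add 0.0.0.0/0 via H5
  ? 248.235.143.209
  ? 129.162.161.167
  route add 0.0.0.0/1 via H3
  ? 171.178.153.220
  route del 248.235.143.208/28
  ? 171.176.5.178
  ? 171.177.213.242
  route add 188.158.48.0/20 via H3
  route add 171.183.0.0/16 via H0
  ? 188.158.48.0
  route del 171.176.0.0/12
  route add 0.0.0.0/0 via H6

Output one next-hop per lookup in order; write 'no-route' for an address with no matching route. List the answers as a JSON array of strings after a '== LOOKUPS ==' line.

Process each operation:
  add 171.183.188.0/23 -> H3 at depth 23
  - 171.183.188.0/23 clear@23
  add 248.235.143.208/28 -> H0 at depth 28
  add 0.0.0.0/0 -> H4 at depth 0
  add 188.158.48.0/20 -> H6 at depth 20
  Q 188.158.48.120: descend 10111100100111100011 ; hops seen [H4,H6] ; pick H6
  Q 248.235.143.208: descend 1111100011101011100011111101 ; hops seen [H4,H0] ; pick H0
  add 171.176.0.0/12 -> H5 at depth 12
  - 188.158.48.0/20 clear@20
  Q 171.176.0.1: descend 1010101110110 ; hops seen [H4,H5] ; pick H5
  add 0.0.0.0/0 -> H4 at depth 0
  add 171.0.0.0/8 -> H4 at depth 8
  Q 171.176.14.164: descend 1010101110110 ; hops seen [H4,H4,H5] ; pick H5
  add 0.0.0.0/0 -> H5 at depth 0
  Q 248.235.143.209: descend 1111100011101011100011111101 ; hops seen [H5,H0] ; pick H0
  Q 129.162.161.167: descend 10 ; hops seen [H5] ; pick H5
  add 0.0.0.0/1 -> H3 at depth 1
  Q 171.178.153.220: descend 1010101110110 ; hops seen [H5,H4,H5] ; pick H5
  - 248.235.143.208/28 clear@28
  Q 171.176.5.178: descend 1010101110110 ; hops seen [H5,H4,H5] ; pick H5
  Q 171.177.213.242: descend 1010101110110 ; hops seen [H5,H4,H5] ; pick H5
  add 188.158.48.0/20 -> H3 at depth 20
  add 171.183.0.0/16 -> H0 at depth 16
  Q 188.158.48.0: descend 10111100100111100011 ; hops seen [H5,H3] ; pick H3
  - 171.176.0.0/12 clear@12
  add 0.0.0.0/0 -> H6 at depth 0

== LOOKUPS ==
["H6","H0","H5","H5","H0","H5","H5","H5","H5","H3"]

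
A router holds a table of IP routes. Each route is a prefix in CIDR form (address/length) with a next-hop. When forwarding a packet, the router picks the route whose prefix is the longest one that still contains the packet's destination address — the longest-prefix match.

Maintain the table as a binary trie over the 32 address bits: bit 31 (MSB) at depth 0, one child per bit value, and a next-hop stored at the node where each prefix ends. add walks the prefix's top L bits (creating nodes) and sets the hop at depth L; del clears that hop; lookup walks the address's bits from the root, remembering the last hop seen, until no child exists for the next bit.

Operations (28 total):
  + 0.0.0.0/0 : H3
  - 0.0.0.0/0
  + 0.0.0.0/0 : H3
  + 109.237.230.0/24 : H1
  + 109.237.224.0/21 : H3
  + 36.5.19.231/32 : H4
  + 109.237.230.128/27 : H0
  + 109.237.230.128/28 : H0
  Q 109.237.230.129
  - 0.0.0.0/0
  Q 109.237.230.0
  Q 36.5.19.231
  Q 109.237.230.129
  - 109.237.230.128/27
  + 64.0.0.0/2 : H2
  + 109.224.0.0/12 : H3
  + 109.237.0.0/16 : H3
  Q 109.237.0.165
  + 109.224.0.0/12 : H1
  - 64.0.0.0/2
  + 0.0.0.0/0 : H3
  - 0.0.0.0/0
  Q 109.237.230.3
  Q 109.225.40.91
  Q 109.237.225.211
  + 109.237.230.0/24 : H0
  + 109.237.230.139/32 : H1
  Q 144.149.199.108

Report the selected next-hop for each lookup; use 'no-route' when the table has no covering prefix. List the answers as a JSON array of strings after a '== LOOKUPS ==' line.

Apply in order:
  add 0.0.0.0/0 -> H3 at depth 0
  del 0.0.0.0/0 (clear depth 0)
  add 0.0.0.0/0 -> H3 at depth 0
  add 109.237.230.0/24 -> H1 at depth 24
  add 109.237.224.0/21 -> H3 at depth 21
  add 36.5.19.231/32 -> H4 at depth 32
  add 109.237.230.128/27 -> H0 at depth 27
  add 109.237.230.128/28 -> H0 at depth 28
  lookup 109.237.230.129: bits 0110110111101101111001101000 walk d0:H3→d1:-→d2:-→d3:-→d4:-→d5:-→d6:-→d7:-→d8:-→d9:-→d10:-→d11:-→d12:-→d13:-→d14:-→d15:-→d16:-→d17:-→d18:-→d19:-→d20:-→d21:H3→d22:-→d23:-→d24:H1→d25:-→d26:-→d27:H0→d28:H0 -> H0
  del 0.0.0.0/0 (clear depth 0)
  lookup 109.237.230.0: bits 011011011110110111100110 walk d0:-→d1:-→d2:-→d3:-→d4:-→d5:-→d6:-→d7:-→d8:-→d9:-→d10:-→d11:-→d12:-→d13:-→d14:-→d15:-→d16:-→d17:-→d18:-→d19:-→d20:-→d21:H3→d22:-→d23:-→d24:H1 -> H1
  lookup 36.5.19.231: bits 00100100000001010001001111100111 walk d0:-→d1:-→d2:-→d3:-→d4:-→d5:-→d6:-→d7:-→d8:-→d9:-→d10:-→d11:-→d12:-→d13:-→d14:-→d15:-→d16:-→d17:-→d18:-→d19:-→d20:-→d21:-→d22:-→d23:-→d24:-→d25:-→d26:-→d27:-→d28:-→d29:-→d30:-→d31:-→d32:H4 -> H4
  lookup 109.237.230.129: bits 0110110111101101111001101000 walk d0:-→d1:-→d2:-→d3:-→d4:-→d5:-→d6:-→d7:-→d8:-→d9:-→d10:-→d11:-→d12:-→d13:-→d14:-→d15:-→d16:-→d17:-→d18:-→d19:-→d20:-→d21:H3→d22:-→d23:-→d24:H1→d25:-→d26:-→d27:H0→d28:H0 -> H0
  del 109.237.230.128/27 (clear depth 27)
  add 64.0.0.0/2 -> H2 at depth 2
  add 109.224.0.0/12 -> H3 at depth 12
  add 109.237.0.0/16 -> H3 at depth 16
  lookup 109.237.0.165: bits 0110110111101101 walk d0:-→d1:-→d2:H2→d3:-→d4:-→d5:-→d6:-→d7:-→d8:-→d9:-→d10:-→d11:-→d12:H3→d13:-→d14:-→d15:-→d16:H3 -> H3
  add 109.224.0.0/12 -> H1 at depth 12
  del 64.0.0.0/2 (clear depth 2)
  add 0.0.0.0/0 -> H3 at depth 0
  del 0.0.0.0/0 (clear depth 0)
  lookup 109.237.230.3: bits 011011011110110111100110 walk d0:-→d1:-→d2:-→d3:-→d4:-→d5:-→d6:-→d7:-→d8:-→d9:-→d10:-→d11:-→d12:H1→d13:-→d14:-→d15:-→d16:H3→d17:-→d18:-→d19:-→d20:-→d21:H3→d22:-→d23:-→d24:H1 -> H1
  lookup 109.225.40.91: bits 011011011110 walk d0:-→d1:-→d2:-→d3:-→d4:-→d5:-→d6:-→d7:-→d8:-→d9:-→d10:-→d11:-→d12:H1 -> H1
  lookup 109.237.225.211: bits 011011011110110111100 walk d0:-→d1:-→d2:-→d3:-→d4:-→d5:-→d6:-→d7:-→d8:-→d9:-→d10:-→d11:-→d12:H1→d13:-→d14:-→d15:-→d16:H3→d17:-→d18:-→d19:-→d20:-→d21:H3 -> H3
  add 109.237.230.0/24 -> H0 at depth 24
  add 109.237.230.139/32 -> H1 at depth 32
  lookup 144.149.199.108: bits ε walk d0:- -> no-route

== LOOKUPS ==
["H0","H1","H4","H0","H3","H1","H1","H3","no-route"]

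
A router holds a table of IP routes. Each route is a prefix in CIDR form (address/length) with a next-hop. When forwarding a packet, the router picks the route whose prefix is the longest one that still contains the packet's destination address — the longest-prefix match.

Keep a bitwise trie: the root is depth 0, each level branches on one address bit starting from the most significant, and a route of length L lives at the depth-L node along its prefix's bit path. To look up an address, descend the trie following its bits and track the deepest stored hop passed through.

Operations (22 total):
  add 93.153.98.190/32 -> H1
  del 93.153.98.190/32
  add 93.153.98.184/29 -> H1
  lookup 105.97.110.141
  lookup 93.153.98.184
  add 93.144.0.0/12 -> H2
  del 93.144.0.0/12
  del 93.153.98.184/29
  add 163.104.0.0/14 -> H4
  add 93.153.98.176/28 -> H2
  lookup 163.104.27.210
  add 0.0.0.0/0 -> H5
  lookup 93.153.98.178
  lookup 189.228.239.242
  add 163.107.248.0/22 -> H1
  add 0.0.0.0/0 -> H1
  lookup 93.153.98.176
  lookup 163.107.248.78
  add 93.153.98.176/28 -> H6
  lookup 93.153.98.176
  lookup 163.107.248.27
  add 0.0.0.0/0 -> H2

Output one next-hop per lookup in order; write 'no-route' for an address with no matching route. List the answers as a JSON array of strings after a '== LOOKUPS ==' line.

Apply in order:
  add 93.153.98.190/32 -> H1 at depth 32
  - 93.153.98.190/32 clear@32
  add 93.153.98.184/29 -> H1 at depth 29
  lookup 105.97.110.141: bits 01 walk d0:-→d1:-→d2:- -> no-route
  lookup 93.153.98.184: bits 01011101100110010110001010111 walk d0:-→d1:-→d2:-→d3:-→d4:-→d5:-→d6:-→d7:-→d8:-→d9:-→d10:-→d11:-→d12:-→d13:-→d14:-→d15:-→d16:-→d17:-→d18:-→d19:-→d20:-→d21:-→d22:-→d23:-→d24:-→d25:-→d26:-→d27:-→d28:-→d29:H1 -> H1
  add 93.144.0.0/12 -> H2 at depth 12
  - 93.144.0.0/12 clear@12
  - 93.153.98.184/29 clear@29
  add 163.104.0.0/14 -> H4 at depth 14
  add 93.153.98.176/28 -> H2 at depth 28
  lookup 163.104.27.210: bits 10100011011010 walk d0:-→d1:-→d2:-→d3:-→d4:-→d5:-→d6:-→d7:-→d8:-→d9:-→d10:-→d11:-→d12:-→d13:-→d14:H4 -> H4
  add 0.0.0.0/0 -> H5 at depth 0
  lookup 93.153.98.178: bits 0101110110011001011000101011 walk d0:H5→d1:-→d2:-→d3:-→d4:-→d5:-→d6:-→d7:-→d8:-→d9:-→d10:-→d11:-→d12:-→d13:-→d14:-→d15:-→d16:-→d17:-→d18:-→d19:-→d20:-→d21:-→d22:-→d23:-→d24:-→d25:-→d26:-→d27:-→d28:H2 -> H2
  lookup 189.228.239.242: bits 101 walk d0:H5→d1:-→d2:-→d3:- -> H5
  add 163.107.248.0/22 -> H1 at depth 22
  add 0.0.0.0/0 -> H1 at depth 0
  lookup 93.153.98.176: bits 0101110110011001011000101011 walk d0:H1→d1:-→d2:-→d3:-→d4:-→d5:-→d6:-→d7:-→d8:-→d9:-→d10:-→d11:-→d12:-→d13:-→d14:-→d15:-→d16:-→d17:-→d18:-→d19:-→d20:-→d21:-→d22:-→d23:-→d24:-→d25:-→d26:-→d27:-→d28:H2 -> H2
  lookup 163.107.248.78: bits 1010001101101011111110 walk d0:H1→d1:-→d2:-→d3:-→d4:-→d5:-→d6:-→d7:-→d8:-→d9:-→d10:-→d11:-→d12:-→d13:-→d14:H4→d15:-→d16:-→d17:-→d18:-→d19:-→d20:-→d21:-→d22:H1 -> H1
  add 93.153.98.176/28 -> H6 at depth 28
  lookup 93.153.98.176: bits 0101110110011001011000101011 walk d0:H1→d1:-→d2:-→d3:-→d4:-→d5:-→d6:-→d7:-→d8:-→d9:-→d10:-→d11:-→d12:-→d13:-→d14:-→d15:-→d16:-→d17:-→d18:-→d19:-→d20:-→d21:-→d22:-→d23:-→d24:-→d25:-→d26:-→d27:-→d28:H6 -> H6
  lookup 163.107.248.27: bits 1010001101101011111110 walk d0:H1→d1:-→d2:-→d3:-→d4:-→d5:-→d6:-→d7:-→d8:-→d9:-→d10:-→d11:-→d12:-→d13:-→d14:H4→d15:-→d16:-→d17:-→d18:-→d19:-→d20:-→d21:-→d22:H1 -> H1
  add 0.0.0.0/0 -> H2 at depth 0

== LOOKUPS ==
["no-route","H1","H4","H2","H5","H2","H1","H6","H1"]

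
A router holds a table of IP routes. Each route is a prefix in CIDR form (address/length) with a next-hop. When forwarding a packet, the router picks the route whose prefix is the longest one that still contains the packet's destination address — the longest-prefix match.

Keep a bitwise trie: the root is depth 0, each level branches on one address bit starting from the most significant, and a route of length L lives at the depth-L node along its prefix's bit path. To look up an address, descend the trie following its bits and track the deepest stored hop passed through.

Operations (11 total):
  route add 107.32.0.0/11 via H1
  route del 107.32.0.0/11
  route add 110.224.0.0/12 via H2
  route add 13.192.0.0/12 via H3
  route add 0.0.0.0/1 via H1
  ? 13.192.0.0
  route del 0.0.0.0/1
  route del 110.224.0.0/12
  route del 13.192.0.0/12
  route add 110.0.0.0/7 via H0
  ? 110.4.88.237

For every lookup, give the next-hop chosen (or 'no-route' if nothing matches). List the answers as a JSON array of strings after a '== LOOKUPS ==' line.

Apply in order:
  add 107.32.0.0/11 -> H1 at depth 11
  - 107.32.0.0/11 clear@11
  add 110.224.0.0/12 -> H2 at depth 12
  add 13.192.0.0/12 -> H3 at depth 12
  add 0.0.0.0/1 -> H1 at depth 1
  lookup 13.192.0.0: bits 000011011100 walk d0:-→d1:H1→d2:-→d3:-→d4:-→d5:-→d6:-→d7:-→d8:-→d9:-→d10:-→d11:-→d12:H3 -> H3
  - 0.0.0.0/1 clear@1
  - 110.224.0.0/12 clear@12
  - 13.192.0.0/12 clear@12
  add 110.0.0.0/7 -> H0 at depth 7
  lookup 110.4.88.237: bits 01101110 walk d0:-→d1:-→d2:-→d3:-→d4:-→d5:-→d6:-→d7:H0→d8:- -> H0

== LOOKUPS ==
["H3","H0"]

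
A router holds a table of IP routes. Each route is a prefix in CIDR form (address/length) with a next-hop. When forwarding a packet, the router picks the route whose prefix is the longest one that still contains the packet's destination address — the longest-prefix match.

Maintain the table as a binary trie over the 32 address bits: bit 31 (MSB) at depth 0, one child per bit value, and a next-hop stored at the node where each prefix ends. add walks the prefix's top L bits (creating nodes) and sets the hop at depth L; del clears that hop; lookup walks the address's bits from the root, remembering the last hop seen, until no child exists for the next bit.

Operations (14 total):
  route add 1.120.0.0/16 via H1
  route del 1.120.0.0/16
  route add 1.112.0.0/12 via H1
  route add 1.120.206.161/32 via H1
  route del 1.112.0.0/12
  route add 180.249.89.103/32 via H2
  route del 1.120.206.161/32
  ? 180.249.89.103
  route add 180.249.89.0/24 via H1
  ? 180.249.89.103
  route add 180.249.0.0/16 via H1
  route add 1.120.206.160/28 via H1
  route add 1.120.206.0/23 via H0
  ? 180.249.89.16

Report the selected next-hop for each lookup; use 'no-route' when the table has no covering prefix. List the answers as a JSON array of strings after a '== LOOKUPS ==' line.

Trace:
  + 1.120.0.0/16 (H1) depth=16
  del 1.120.0.0/16 (clear depth 16)
  + 1.112.0.0/12 (H1) depth=12
  + 1.120.206.161/32 (H1) depth=32
  del 1.112.0.0/12 (clear depth 12)
  + 180.249.89.103/32 (H2) depth=32
  del 1.120.206.161/32 (clear depth 32)
  Q 180.249.89.103: descend 10110100111110010101100101100111 ; hops seen [H2] ; pick H2
  + 180.249.89.0/24 (H1) depth=24
  Q 180.249.89.103: descend 10110100111110010101100101100111 ; hops seen [H1,H2] ; pick H2
  + 180.249.0.0/16 (H1) depth=16
  + 1.120.206.160/28 (H1) depth=28
  + 1.120.206.0/23 (H0) depth=23
  Q 180.249.89.16: descend 1011010011111001010110010 ; hops seen [H1,H1] ; pick H1

== LOOKUPS ==
["H2","H2","H1"]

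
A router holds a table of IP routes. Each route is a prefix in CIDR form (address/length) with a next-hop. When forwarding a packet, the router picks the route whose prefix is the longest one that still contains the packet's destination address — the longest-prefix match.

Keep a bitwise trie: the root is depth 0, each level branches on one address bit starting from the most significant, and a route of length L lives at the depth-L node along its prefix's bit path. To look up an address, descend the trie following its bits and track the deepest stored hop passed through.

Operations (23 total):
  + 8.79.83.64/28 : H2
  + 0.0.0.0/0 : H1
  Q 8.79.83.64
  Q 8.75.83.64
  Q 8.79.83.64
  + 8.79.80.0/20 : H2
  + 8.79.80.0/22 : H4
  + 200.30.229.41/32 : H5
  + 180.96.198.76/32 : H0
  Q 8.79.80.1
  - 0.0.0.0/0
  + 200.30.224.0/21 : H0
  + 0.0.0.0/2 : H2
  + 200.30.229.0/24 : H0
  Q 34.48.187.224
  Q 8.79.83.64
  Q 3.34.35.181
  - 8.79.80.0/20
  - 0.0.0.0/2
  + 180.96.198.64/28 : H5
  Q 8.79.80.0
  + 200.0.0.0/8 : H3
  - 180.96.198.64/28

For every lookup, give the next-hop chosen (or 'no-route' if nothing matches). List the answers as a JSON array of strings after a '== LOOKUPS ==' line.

Apply in order:
  + 8.79.83.64/28 (H2) depth=28
  + 0.0.0.0/0 (H1) depth=0
  ? 8.79.83.64  path d0:H1→d1:-→d2:-→d3:-→d4:-→d5:-→d6:-→d7:-→d8:-→d9:-→d10:-→d11:-→d12:-→d13:-→d14:-→d15:-→d16:-→d17:-→d18:-→d19:-→d20:-→d21:-→d22:-→d23:-→d24:-→d25:-→d26:-→d27:-→d28:H2  best=H2
  ? 8.75.83.64  path d0:H1→d1:-→d2:-→d3:-→d4:-→d5:-→d6:-→d7:-→d8:-→d9:-→d10:-→d11:-→d12:-→d13:-  best=H1
  ? 8.79.83.64  path d0:H1→d1:-→d2:-→d3:-→d4:-→d5:-→d6:-→d7:-→d8:-→d9:-→d10:-→d11:-→d12:-→d13:-→d14:-→d15:-→d16:-→d17:-→d18:-→d19:-→d20:-→d21:-→d22:-→d23:-→d24:-→d25:-→d26:-→d27:-→d28:H2  best=H2
  + 8.79.80.0/20 (H2) depth=20
  + 8.79.80.0/22 (H4) depth=22
  + 200.30.229.41/32 (H5) depth=32
  + 180.96.198.76/32 (H0) depth=32
  ? 8.79.80.1  path d0:H1→d1:-→d2:-→d3:-→d4:-→d5:-→d6:-→d7:-→d8:-→d9:-→d10:-→d11:-→d12:-→d13:-→d14:-→d15:-→d16:-→d17:-→d18:-→d19:-→d20:H2→d21:-→d22:H4  best=H4
  del 0.0.0.0/0 (clear depth 0)
  + 200.30.224.0/21 (H0) depth=21
  + 0.0.0.0/2 (H2) depth=2
  + 200.30.229.0/24 (H0) depth=24
  ? 34.48.187.224  path d0:-→d1:-→d2:H2  best=H2
  ? 8.79.83.64  path d0:-→d1:-→d2:H2→d3:-→d4:-→d5:-→d6:-→d7:-→d8:-→d9:-→d10:-→d11:-→d12:-→d13:-→d14:-→d15:-→d16:-→d17:-→d18:-→d19:-→d20:H2→d21:-→d22:H4→d23:-→d24:-→d25:-→d26:-→d27:-→d28:H2  best=H2
  ? 3.34.35.181  path d0:-→d1:-→d2:H2→d3:-→d4:-  best=H2
  del 8.79.80.0/20 (clear depth 20)
  del 0.0.0.0/2 (clear depth 2)
  + 180.96.198.64/28 (H5) depth=28
  ? 8.79.80.0  path d0:-→d1:-→d2:-→d3:-→d4:-→d5:-→d6:-→d7:-→d8:-→d9:-→d10:-→d11:-→d12:-→d13:-→d14:-→d15:-→d16:-→d17:-→d18:-→d19:-→d20:-→d21:-→d22:H4  best=H4
  + 200.0.0.0/8 (H3) depth=8
  del 180.96.198.64/28 (clear depth 28)

== LOOKUPS ==
["H2","H1","H2","H4","H2","H2","H2","H4"]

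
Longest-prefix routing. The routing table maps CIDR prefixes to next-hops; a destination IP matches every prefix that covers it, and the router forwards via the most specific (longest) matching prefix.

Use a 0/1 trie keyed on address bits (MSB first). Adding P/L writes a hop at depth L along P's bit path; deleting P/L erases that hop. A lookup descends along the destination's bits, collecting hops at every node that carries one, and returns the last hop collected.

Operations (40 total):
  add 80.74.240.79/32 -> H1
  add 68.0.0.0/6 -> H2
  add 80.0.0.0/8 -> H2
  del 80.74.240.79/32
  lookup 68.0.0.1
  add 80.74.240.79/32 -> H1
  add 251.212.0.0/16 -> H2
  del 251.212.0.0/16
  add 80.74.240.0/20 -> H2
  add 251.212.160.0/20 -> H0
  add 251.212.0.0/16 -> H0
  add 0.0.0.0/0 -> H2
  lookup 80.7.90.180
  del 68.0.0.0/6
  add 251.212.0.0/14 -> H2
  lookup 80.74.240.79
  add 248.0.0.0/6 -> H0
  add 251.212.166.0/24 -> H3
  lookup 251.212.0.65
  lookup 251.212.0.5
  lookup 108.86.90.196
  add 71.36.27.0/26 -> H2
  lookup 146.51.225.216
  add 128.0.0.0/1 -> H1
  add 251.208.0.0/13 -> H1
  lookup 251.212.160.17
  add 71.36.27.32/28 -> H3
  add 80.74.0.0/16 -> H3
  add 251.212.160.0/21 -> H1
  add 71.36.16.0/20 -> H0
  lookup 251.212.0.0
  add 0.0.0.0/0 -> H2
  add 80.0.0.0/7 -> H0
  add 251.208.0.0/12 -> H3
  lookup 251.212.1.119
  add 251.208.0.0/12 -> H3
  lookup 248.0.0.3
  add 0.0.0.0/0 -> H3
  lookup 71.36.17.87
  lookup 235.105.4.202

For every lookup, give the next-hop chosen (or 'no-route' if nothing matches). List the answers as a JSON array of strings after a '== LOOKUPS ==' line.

Apply in order:
  + 80.74.240.79/32 (H1) depth=32
  + 68.0.0.0/6 (H2) depth=6
  + 80.0.0.0/8 (H2) depth=8
  - 80.74.240.79/32 clear@32
  ? 68.0.0.1  path d0:-→d1:-→d2:-→d3:-→d4:-→d5:-→d6:H2  best=H2
  + 80.74.240.79/32 (H1) depth=32
  + 251.212.0.0/16 (H2) depth=16
  - 251.212.0.0/16 clear@16
  + 80.74.240.0/20 (H2) depth=20
  + 251.212.160.0/20 (H0) depth=20
  + 251.212.0.0/16 (H0) depth=16
  + 0.0.0.0/0 (H2) depth=0
  ? 80.7.90.180  path d0:H2→d1:-→d2:-→d3:-→d4:-→d5:-→d6:-→d7:-→d8:H2→d9:-  best=H2
  - 68.0.0.0/6 clear@6
  + 251.212.0.0/14 (H2) depth=14
  ? 80.74.240.79  path d0:H2→d1:-→d2:-→d3:-→d4:-→d5:-→d6:-→d7:-→d8:H2→d9:-→d10:-→d11:-→d12:-→d13:-→d14:-→d15:-→d16:-→d17:-→d18:-→d19:-→d20:H2→d21:-→d22:-→d23:-→d24:-→d25:-→d26:-→d27:-→d28:-→d29:-→d30:-→d31:-→d32:H1  best=H1
  + 248.0.0.0/6 (H0) depth=6
  + 251.212.166.0/24 (H3) depth=24
  ? 251.212.0.65  path d0:H2→d1:-→d2:-→d3:-→d4:-→d5:-→d6:H0→d7:-→d8:-→d9:-→d10:-→d11:-→d12:-→d13:-→d14:H2→d15:-→d16:H0  best=H0
  ? 251.212.0.5  path d0:H2→d1:-→d2:-→d3:-→d4:-→d5:-→d6:H0→d7:-→d8:-→d9:-→d10:-→d11:-→d12:-→d13:-→d14:H2→d15:-→d16:H0  best=H0
  ? 108.86.90.196  path d0:H2→d1:-→d2:-  best=H2
  + 71.36.27.0/26 (H2) depth=26
  ? 146.51.225.216  path d0:H2→d1:-  best=H2
  + 128.0.0.0/1 (H1) depth=1
  + 251.208.0.0/13 (H1) depth=13
  ? 251.212.160.17  path d0:H2→d1:H1→d2:-→d3:-→d4:-→d5:-→d6:H0→d7:-→d8:-→d9:-→d10:-→d11:-→d12:-→d13:H1→d14:H2→d15:-→d16:H0→d17:-→d18:-→d19:-→d20:H0→d21:-  best=H0
  + 71.36.27.32/28 (H3) depth=28
  + 80.74.0.0/16 (H3) depth=16
  + 251.212.160.0/21 (H1) depth=21
  + 71.36.16.0/20 (H0) depth=20
  ? 251.212.0.0  path d0:H2→d1:H1→d2:-→d3:-→d4:-→d5:-→d6:H0→d7:-→d8:-→d9:-→d10:-→d11:-→d12:-→d13:H1→d14:H2→d15:-→d16:H0  best=H0
  + 0.0.0.0/0 (H2) depth=0
  + 80.0.0.0/7 (H0) depth=7
  + 251.208.0.0/12 (H3) depth=12
  ? 251.212.1.119  path d0:H2→d1:H1→d2:-→d3:-→d4:-→d5:-→d6:H0→d7:-→d8:-→d9:-→d10:-→d11:-→d12:H3→d13:H1→d14:H2→d15:-→d16:H0  best=H0
  + 251.208.0.0/12 (H3) depth=12
  ? 248.0.0.3  path d0:H2→d1:H1→d2:-→d3:-→d4:-→d5:-→d6:H0  best=H0
  + 0.0.0.0/0 (H3) depth=0
  ? 71.36.17.87  path d0:H3→d1:-→d2:-→d3:-→d4:-→d5:-→d6:-→d7:-→d8:-→d9:-→d10:-→d11:-→d12:-→d13:-→d14:-→d15:-→d16:-→d17:-→d18:-→d19:-→d20:H0  best=H0
  ? 235.105.4.202  path d0:H3→d1:H1→d2:-→d3:-  best=H1

== LOOKUPS ==
["H2","H2","H1","H0","H0","H2","H2","H0","H0","H0","H0","H0","H1"]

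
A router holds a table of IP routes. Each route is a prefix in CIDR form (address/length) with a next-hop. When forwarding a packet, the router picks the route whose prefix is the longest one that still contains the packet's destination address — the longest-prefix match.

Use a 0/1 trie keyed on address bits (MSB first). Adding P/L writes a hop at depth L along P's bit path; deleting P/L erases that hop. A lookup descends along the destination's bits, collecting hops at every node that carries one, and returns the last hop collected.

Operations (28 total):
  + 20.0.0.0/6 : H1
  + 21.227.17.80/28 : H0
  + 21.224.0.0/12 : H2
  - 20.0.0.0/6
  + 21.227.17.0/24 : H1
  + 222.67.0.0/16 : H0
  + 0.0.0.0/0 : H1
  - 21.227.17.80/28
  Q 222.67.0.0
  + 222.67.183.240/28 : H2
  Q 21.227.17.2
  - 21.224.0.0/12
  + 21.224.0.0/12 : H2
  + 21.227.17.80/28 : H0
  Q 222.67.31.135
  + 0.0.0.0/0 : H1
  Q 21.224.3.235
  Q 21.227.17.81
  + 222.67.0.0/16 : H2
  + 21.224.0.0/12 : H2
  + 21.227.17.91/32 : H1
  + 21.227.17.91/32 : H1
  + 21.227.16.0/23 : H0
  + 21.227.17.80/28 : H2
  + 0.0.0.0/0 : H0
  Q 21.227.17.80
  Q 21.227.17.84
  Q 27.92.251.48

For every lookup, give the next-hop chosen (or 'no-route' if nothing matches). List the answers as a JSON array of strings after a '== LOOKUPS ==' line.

Process each operation:
  add 20.0.0.0/6 -> H1 at depth 6
  add 21.227.17.80/28 -> H0 at depth 28
  add 21.224.0.0/12 -> H2 at depth 12
  - 20.0.0.0/6 clear@6
  add 21.227.17.0/24 -> H1 at depth 24
  add 222.67.0.0/16 -> H0 at depth 16
  add 0.0.0.0/0 -> H1 at depth 0
  - 21.227.17.80/28 clear@28
  lookup 222.67.0.0: bits 1101111001000011 walk d0:H1→d1:-→d2:-→d3:-→d4:-→d5:-→d6:-→d7:-→d8:-→d9:-→d10:-→d11:-→d12:-→d13:-→d14:-→d15:-→d16:H0 -> H0
  add 222.67.183.240/28 -> H2 at depth 28
  lookup 21.227.17.2: bits 0001010111100011000100010 walk d0:H1→d1:-→d2:-→d3:-→d4:-→d5:-→d6:-→d7:-→d8:-→d9:-→d10:-→d11:-→d12:H2→d13:-→d14:-→d15:-→d16:-→d17:-→d18:-→d19:-→d20:-→d21:-→d22:-→d23:-→d24:H1→d25:- -> H1
  - 21.224.0.0/12 clear@12
  add 21.224.0.0/12 -> H2 at depth 12
  add 21.227.17.80/28 -> H0 at depth 28
  lookup 222.67.31.135: bits 1101111001000011 walk d0:H1→d1:-→d2:-→d3:-→d4:-→d5:-→d6:-→d7:-→d8:-→d9:-→d10:-→d11:-→d12:-→d13:-→d14:-→d15:-→d16:H0 -> H0
  add 0.0.0.0/0 -> H1 at depth 0
  lookup 21.224.3.235: bits 00010101111000 walk d0:H1→d1:-→d2:-→d3:-→d4:-→d5:-→d6:-→d7:-→d8:-→d9:-→d10:-→d11:-→d12:H2→d13:-→d14:- -> H2
  lookup 21.227.17.81: bits 0001010111100011000100010101 walk d0:H1→d1:-→d2:-→d3:-→d4:-→d5:-→d6:-→d7:-→d8:-→d9:-→d10:-→d11:-→d12:H2→d13:-→d14:-→d15:-→d16:-→d17:-→d18:-→d19:-→d20:-→d21:-→d22:-→d23:-→d24:H1→d25:-→d26:-→d27:-→d28:H0 -> H0
  add 222.67.0.0/16 -> H2 at depth 16
  add 21.224.0.0/12 -> H2 at depth 12
  add 21.227.17.91/32 -> H1 at depth 32
  add 21.227.17.91/32 -> H1 at depth 32
  add 21.227.16.0/23 -> H0 at depth 23
  add 21.227.17.80/28 -> H2 at depth 28
  add 0.0.0.0/0 -> H0 at depth 0
  lookup 21.227.17.80: bits 0001010111100011000100010101 walk d0:H0→d1:-→d2:-→d3:-→d4:-→d5:-→d6:-→d7:-→d8:-→d9:-→d10:-→d11:-→d12:H2→d13:-→d14:-→d15:-→d16:-→d17:-→d18:-→d19:-→d20:-→d21:-→d22:-→d23:H0→d24:H1→d25:-→d26:-→d27:-→d28:H2 -> H2
  lookup 21.227.17.84: bits 0001010111100011000100010101 walk d0:H0→d1:-→d2:-→d3:-→d4:-→d5:-→d6:-→d7:-→d8:-→d9:-→d10:-→d11:-→d12:H2→d13:-→d14:-→d15:-→d16:-→d17:-→d18:-→d19:-→d20:-→d21:-→d22:-→d23:H0→d24:H1→d25:-→d26:-→d27:-→d28:H2 -> H2
  lookup 27.92.251.48: bits 0001 walk d0:H0→d1:-→d2:-→d3:-→d4:- -> H0

== LOOKUPS ==
["H0","H1","H0","H2","H0","H2","H2","H0"]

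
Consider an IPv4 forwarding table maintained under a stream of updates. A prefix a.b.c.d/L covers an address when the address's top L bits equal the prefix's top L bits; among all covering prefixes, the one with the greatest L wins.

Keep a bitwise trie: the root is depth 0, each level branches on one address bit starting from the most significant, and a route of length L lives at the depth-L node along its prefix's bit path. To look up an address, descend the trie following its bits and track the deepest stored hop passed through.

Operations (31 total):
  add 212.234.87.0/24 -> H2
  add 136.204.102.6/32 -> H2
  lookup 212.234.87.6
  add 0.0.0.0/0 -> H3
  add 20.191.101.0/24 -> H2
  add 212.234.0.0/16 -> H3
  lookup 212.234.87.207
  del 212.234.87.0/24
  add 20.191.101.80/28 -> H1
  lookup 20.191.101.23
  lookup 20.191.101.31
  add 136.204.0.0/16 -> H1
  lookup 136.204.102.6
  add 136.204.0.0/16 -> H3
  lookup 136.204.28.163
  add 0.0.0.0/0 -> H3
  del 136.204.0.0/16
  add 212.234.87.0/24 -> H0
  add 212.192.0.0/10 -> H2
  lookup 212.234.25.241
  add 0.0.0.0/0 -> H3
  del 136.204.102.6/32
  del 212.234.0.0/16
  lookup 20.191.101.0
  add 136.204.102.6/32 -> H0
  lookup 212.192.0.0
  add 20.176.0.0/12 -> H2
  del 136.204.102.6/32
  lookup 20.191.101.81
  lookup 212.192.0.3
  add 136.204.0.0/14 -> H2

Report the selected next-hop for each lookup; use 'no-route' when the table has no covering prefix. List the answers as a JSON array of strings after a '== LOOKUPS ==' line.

Trace:
  + 212.234.87.0/24 (H2) depth=24
  + 136.204.102.6/32 (H2) depth=32
  ? 212.234.87.6  path d0:-→d1:-→d2:-→d3:-→d4:-→d5:-→d6:-→d7:-→d8:-→d9:-→d10:-→d11:-→d12:-→d13:-→d14:-→d15:-→d16:-→d17:-→d18:-→d19:-→d20:-→d21:-→d22:-→d23:-→d24:H2  best=H2
  + 0.0.0.0/0 (H3) depth=0
  + 20.191.101.0/24 (H2) depth=24
  + 212.234.0.0/16 (H3) depth=16
  ? 212.234.87.207  path d0:H3→d1:-→d2:-→d3:-→d4:-→d5:-→d6:-→d7:-→d8:-→d9:-→d10:-→d11:-→d12:-→d13:-→d14:-→d15:-→d16:H3→d17:-→d18:-→d19:-→d20:-→d21:-→d22:-→d23:-→d24:H2  best=H2
  - 212.234.87.0/24 clear@24
  + 20.191.101.80/28 (H1) depth=28
  ? 20.191.101.23  path d0:H3→d1:-→d2:-→d3:-→d4:-→d5:-→d6:-→d7:-→d8:-→d9:-→d10:-→d11:-→d12:-→d13:-→d14:-→d15:-→d16:-→d17:-→d18:-→d19:-→d20:-→d21:-→d22:-→d23:-→d24:H2→d25:-  best=H2
  ? 20.191.101.31  path d0:H3→d1:-→d2:-→d3:-→d4:-→d5:-→d6:-→d7:-→d8:-→d9:-→d10:-→d11:-→d12:-→d13:-→d14:-→d15:-→d16:-→d17:-→d18:-→d19:-→d20:-→d21:-→d22:-→d23:-→d24:H2→d25:-  best=H2
  + 136.204.0.0/16 (H1) depth=16
  ? 136.204.102.6  path d0:H3→d1:-→d2:-→d3:-→d4:-→d5:-→d6:-→d7:-→d8:-→d9:-→d10:-→d11:-→d12:-→d13:-→d14:-→d15:-→d16:H1→d17:-→d18:-→d19:-→d20:-→d21:-→d22:-→d23:-→d24:-→d25:-→d26:-→d27:-→d28:-→d29:-→d30:-→d31:-→d32:H2  best=H2
  + 136.204.0.0/16 (H3) depth=16
  ? 136.204.28.163  path d0:H3→d1:-→d2:-→d3:-→d4:-→d5:-→d6:-→d7:-→d8:-→d9:-→d10:-→d11:-→d12:-→d13:-→d14:-→d15:-→d16:H3→d17:-  best=H3
  + 0.0.0.0/0 (H3) depth=0
  - 136.204.0.0/16 clear@16
  + 212.234.87.0/24 (H0) depth=24
  + 212.192.0.0/10 (H2) depth=10
  ? 212.234.25.241  path d0:H3→d1:-→d2:-→d3:-→d4:-→d5:-→d6:-→d7:-→d8:-→d9:-→d10:H2→d11:-→d12:-→d13:-→d14:-→d15:-→d16:H3→d17:-  best=H3
  + 0.0.0.0/0 (H3) depth=0
  - 136.204.102.6/32 clear@32
  - 212.234.0.0/16 clear@16
  ? 20.191.101.0  path d0:H3→d1:-→d2:-→d3:-→d4:-→d5:-→d6:-→d7:-→d8:-→d9:-→d10:-→d11:-→d12:-→d13:-→d14:-→d15:-→d16:-→d17:-→d18:-→d19:-→d20:-→d21:-→d22:-→d23:-→d24:H2→d25:-  best=H2
  + 136.204.102.6/32 (H0) depth=32
  ? 212.192.0.0  path d0:H3→d1:-→d2:-→d3:-→d4:-→d5:-→d6:-→d7:-→d8:-→d9:-→d10:H2  best=H2
  + 20.176.0.0/12 (H2) depth=12
  - 136.204.102.6/32 clear@32
  ? 20.191.101.81  path d0:H3→d1:-→d2:-→d3:-→d4:-→d5:-→d6:-→d7:-→d8:-→d9:-→d10:-→d11:-→d12:H2→d13:-→d14:-→d15:-→d16:-→d17:-→d18:-→d19:-→d20:-→d21:-→d22:-→d23:-→d24:H2→d25:-→d26:-→d27:-→d28:H1  best=H1
  ? 212.192.0.3  path d0:H3→d1:-→d2:-→d3:-→d4:-→d5:-→d6:-→d7:-→d8:-→d9:-→d10:H2  best=H2
  + 136.204.0.0/14 (H2) depth=14

== LOOKUPS ==
["H2","H2","H2","H2","H2","H3","H3","H2","H2","H1","H2"]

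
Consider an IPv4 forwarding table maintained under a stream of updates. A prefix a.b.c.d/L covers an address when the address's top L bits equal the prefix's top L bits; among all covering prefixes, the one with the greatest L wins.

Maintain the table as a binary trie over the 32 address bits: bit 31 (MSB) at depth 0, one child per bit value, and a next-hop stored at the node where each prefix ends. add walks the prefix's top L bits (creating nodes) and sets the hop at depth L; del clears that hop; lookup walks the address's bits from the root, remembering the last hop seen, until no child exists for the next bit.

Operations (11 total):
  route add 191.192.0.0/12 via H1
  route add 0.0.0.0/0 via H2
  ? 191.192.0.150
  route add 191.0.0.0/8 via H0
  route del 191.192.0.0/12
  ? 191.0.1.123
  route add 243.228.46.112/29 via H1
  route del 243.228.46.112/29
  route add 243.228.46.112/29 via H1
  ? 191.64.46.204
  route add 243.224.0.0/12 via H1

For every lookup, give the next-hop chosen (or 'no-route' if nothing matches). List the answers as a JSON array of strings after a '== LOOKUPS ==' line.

Process each operation:
  add 191.192.0.0/12 -> H1 at depth 12
  add 0.0.0.0/0 -> H2 at depth 0
  lookup 191.192.0.150: bits 101111111100 walk d0:H2→d1:-→d2:-→d3:-→d4:-→d5:-→d6:-→d7:-→d8:-→d9:-→d10:-→d11:-→d12:H1 -> H1
  add 191.0.0.0/8 -> H0 at depth 8
  - 191.192.0.0/12 clear@12
  lookup 191.0.1.123: bits 10111111 walk d0:H2→d1:-→d2:-→d3:-→d4:-→d5:-→d6:-→d7:-→d8:H0 -> H0
  add 243.228.46.112/29 -> H1 at depth 29
  - 243.228.46.112/29 clear@29
  add 243.228.46.112/29 -> H1 at depth 29
  lookup 191.64.46.204: bits 10111111 walk d0:H2→d1:-→d2:-→d3:-→d4:-→d5:-→d6:-→d7:-→d8:H0 -> H0
  add 243.224.0.0/12 -> H1 at depth 12

== LOOKUPS ==
["H1","H0","H0"]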